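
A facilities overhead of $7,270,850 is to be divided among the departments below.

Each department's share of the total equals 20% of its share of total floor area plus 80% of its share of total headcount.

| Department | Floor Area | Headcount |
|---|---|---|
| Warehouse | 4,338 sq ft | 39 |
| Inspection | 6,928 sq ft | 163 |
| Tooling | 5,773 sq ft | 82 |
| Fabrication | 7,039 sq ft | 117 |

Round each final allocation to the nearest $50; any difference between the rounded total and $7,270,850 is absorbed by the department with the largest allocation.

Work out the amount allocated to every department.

Floor area total 24,078; headcount total 401.
Composite weights (20% floor area + 80% headcount): Warehouse 0.1138; Inspection 0.3827; Tooling 0.2115; Fabrication 0.2919.
Pro-rata amounts: Warehouse 827,701.78; Inspection 2,782,796.71; Tooling 1,538,101.13; Fabrication 2,122,250.38.
At nearest $50: Warehouse $827,700; Inspection $2,782,800; Tooling $1,538,100; Fabrication $2,122,250. Sum = $7,270,850.
Sum already equals the total — no adjustment.

Warehouse: $827,700 · Inspection: $2,782,800 · Tooling: $1,538,100 · Fabrication: $2,122,250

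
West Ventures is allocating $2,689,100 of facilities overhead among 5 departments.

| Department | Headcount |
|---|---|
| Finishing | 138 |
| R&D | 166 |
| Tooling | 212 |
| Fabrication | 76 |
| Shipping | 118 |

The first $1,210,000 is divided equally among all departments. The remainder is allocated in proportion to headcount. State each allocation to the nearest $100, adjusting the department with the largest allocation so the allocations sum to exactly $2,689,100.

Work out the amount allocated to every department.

Finishing: $529,500 · R&D: $587,800 · Tooling: $683,700 · Fabrication: $400,300 · Shipping: $487,800

$1,210,000 shared equally gives $242,000 per department.
Remainder $1,479,100 by headcount (total 710): Finishing 287,487.04 → $287,500; R&D 345,817.75 → $345,800; Tooling 441,646.76 → $441,600; Fabrication 158,326.20 → $158,300; Shipping 245,822.25 → $245,800.
Rounding difference +$100 on remainder applied to Tooling.
Totals: Finishing $242,000 + $287,500 = $529,500; R&D $242,000 + $345,800 = $587,800; Tooling $242,000 + $441,700 = $683,700; Fabrication $242,000 + $158,300 = $400,300; Shipping $242,000 + $245,800 = $487,800.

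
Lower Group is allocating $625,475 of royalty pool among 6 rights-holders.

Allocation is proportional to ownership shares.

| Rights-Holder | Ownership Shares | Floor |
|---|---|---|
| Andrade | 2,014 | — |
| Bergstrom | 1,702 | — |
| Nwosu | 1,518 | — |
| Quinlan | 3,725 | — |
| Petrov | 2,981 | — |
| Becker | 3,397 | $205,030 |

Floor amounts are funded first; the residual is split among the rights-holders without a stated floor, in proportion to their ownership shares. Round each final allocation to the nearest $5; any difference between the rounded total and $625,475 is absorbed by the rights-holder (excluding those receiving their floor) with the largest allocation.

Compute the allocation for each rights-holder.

Guaranteed amounts: Becker $205,030. Residual $420,445.
Residual split over remaining ownership shares 11,940: Andrade 70,919.28 → $70,920; Bergstrom 59,932.78 → $59,935; Nwosu 53,453.56 → $53,455; Quinlan 131,168.98 → $131,170; Petrov 104,970.40 → $104,970.
Rounding difference −$5 applied to Quinlan → $131,165.

Andrade: $70,920 · Bergstrom: $59,935 · Nwosu: $53,455 · Quinlan: $131,165 · Petrov: $104,970 · Becker: $205,030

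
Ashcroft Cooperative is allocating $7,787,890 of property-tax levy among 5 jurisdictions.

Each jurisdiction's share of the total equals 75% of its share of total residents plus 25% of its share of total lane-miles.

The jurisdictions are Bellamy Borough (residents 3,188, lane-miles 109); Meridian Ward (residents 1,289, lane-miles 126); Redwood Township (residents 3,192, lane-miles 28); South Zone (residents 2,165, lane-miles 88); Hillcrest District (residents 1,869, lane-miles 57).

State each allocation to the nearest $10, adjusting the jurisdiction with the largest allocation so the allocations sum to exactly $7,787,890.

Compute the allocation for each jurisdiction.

Bellamy Borough: $2,111,260 | Meridian Ward: $1,244,610 | Redwood Township: $1,726,730 | South Zone: $1,500,480 | Hillcrest District: $1,204,810

Totals — residents 11,703, lane-miles 408.
Blended shares (75% residents + 25% lane-miles): Bellamy Borough 0.2711; Meridian Ward 0.1598; Redwood Township 0.2217; South Zone 0.1927; Hillcrest District 0.1547.
Raw shares: Bellamy Borough 2,111,264.30; Meridian Ward 1,244,605.33; Redwood Township 1,726,729.38; South Zone 1,500,477.53; Hillcrest District 1,204,813.46.
Rounded to nearest $10: Bellamy Borough $2,111,260; Meridian Ward $1,244,610; Redwood Township $1,726,730; South Zone $1,500,480; Hillcrest District $1,204,810. Sum = $7,787,890.
No rounding difference to absorb.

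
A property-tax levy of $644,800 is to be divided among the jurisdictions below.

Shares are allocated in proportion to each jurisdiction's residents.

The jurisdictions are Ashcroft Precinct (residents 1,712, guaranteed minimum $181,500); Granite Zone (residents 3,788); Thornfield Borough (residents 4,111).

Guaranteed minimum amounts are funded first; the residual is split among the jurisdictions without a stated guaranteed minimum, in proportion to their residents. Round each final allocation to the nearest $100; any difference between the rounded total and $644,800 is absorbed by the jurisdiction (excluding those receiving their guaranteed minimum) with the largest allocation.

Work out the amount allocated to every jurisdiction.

Ashcroft Precinct: $181,500 | Granite Zone: $222,200 | Thornfield Borough: $241,100

Guaranteed amounts: Ashcroft Precinct $181,500. Balance $463,300.
Balance split over remaining residents 7,899: Granite Zone 222,177.54 → $222,200; Thornfield Borough 241,122.46 → $241,100.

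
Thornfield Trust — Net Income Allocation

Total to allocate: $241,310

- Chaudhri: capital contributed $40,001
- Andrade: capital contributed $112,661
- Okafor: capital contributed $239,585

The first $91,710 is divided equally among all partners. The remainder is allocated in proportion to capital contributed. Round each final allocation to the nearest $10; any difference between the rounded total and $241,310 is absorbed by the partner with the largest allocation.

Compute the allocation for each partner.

$91,710 shared equally gives $30,570 per partner.
Remainder $149,600 by capital contributed (total 392,247): Chaudhri 15,256.07 → $15,260; Andrade 42,968.04 → $42,970; Okafor 91,375.88 → $91,380.
Rounding difference −$10 on remainder applied to Okafor.
Totals: Chaudhri $30,570 + $15,260 = $45,830; Andrade $30,570 + $42,970 = $73,540; Okafor $30,570 + $91,370 = $121,940.

Chaudhri: $45,830 · Andrade: $73,540 · Okafor: $121,940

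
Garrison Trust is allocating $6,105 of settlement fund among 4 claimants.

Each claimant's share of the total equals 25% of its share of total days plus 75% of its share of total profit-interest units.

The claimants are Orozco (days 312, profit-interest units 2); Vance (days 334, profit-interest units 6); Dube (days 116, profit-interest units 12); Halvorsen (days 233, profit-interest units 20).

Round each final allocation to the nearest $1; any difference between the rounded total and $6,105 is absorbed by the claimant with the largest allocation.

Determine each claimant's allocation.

Orozco: $708 · Vance: $1,199 · Dube: $1,552 · Halvorsen: $2,646

Totals — days 995, profit-interest units 40.
Blended shares (25% days + 75% profit-interest units): Orozco 0.1159; Vance 0.1964; Dube 0.2541; Halvorsen 0.4335.
Proportional shares: Orozco 707.52; Vance 1,199.14; Dube 1,551.56; Halvorsen 2,646.78.
Rounded to nearest $1: Orozco $708; Vance $1,199; Dube $1,552; Halvorsen $2,647. Sum = $6,106.
Difference $6,105 − $6,106 = −$1 applied to largest allocation (Halvorsen): Halvorsen becomes $2,646.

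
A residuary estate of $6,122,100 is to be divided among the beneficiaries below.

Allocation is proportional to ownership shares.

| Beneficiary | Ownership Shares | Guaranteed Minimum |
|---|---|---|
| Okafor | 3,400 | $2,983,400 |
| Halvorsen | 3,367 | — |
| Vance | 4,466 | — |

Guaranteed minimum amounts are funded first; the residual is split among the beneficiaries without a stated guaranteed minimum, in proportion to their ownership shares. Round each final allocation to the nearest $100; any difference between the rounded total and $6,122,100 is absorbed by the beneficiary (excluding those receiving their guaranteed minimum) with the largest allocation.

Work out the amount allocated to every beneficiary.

Okafor: $2,983,400; Halvorsen: $1,349,200; Vance: $1,789,500

Fund the minimums — Okafor $2,983,400. Balance $3,138,700.
Balance split over remaining ownership shares 7,833: Halvorsen 1,349,164.16 → $1,349,200; Vance 1,789,535.84 → $1,789,500.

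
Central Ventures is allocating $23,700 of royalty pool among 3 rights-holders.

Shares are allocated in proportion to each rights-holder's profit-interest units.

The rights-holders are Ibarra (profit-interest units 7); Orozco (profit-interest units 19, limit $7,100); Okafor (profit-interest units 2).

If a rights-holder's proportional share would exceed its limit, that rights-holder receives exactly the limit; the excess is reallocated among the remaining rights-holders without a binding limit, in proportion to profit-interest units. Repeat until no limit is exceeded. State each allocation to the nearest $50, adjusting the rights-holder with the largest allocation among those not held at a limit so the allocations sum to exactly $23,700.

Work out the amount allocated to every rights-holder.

Sum of profit-interest units: 28.
Unconstrained shares: Ibarra 5,925.00; Orozco 16,082.14; Okafor 1,692.86.
Cap binds for Orozco ($7,100); balance $16,600 reallocated over remaining profit-interest units 9.
Remaining shares: Ibarra 12,911.11 → $12,900; Okafor 3,688.89 → $3,700.

Ibarra: $12,900 · Orozco: $7,100 · Okafor: $3,700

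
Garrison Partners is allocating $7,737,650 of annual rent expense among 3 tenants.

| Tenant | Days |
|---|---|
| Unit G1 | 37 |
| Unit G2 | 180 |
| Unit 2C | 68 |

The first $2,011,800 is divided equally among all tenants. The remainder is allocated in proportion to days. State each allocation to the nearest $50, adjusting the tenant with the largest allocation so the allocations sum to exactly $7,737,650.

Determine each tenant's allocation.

First tranche $2,011,800 split equally: $670,600 each.
Remainder $5,725,850 by days (total 285): Unit G1 743,355.96 → $743,350; Unit G2 3,616,326.32 → $3,616,350; Unit 2C 1,366,167.72 → $1,366,150.
Totals: Unit G1 $670,600 + $743,350 = $1,413,950; Unit G2 $670,600 + $3,616,350 = $4,286,950; Unit 2C $670,600 + $1,366,150 = $2,036,750.

Unit G1: $1,413,950 · Unit G2: $4,286,950 · Unit 2C: $2,036,750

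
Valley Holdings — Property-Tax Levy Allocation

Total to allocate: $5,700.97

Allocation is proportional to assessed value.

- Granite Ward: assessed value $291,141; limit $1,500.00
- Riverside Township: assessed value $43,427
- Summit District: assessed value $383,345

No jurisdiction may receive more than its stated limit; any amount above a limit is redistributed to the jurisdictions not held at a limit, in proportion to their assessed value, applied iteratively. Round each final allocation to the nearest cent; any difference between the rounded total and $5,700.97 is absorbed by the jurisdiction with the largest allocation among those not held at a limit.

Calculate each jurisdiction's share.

Granite Ward: $1,500.00 · Riverside Township: $427.48 · Summit District: $3,773.49

Total assessed value = 717,913.
Proportional shares (ignoring caps): Granite Ward 2,311.9600; Riverside Township 344.8552; Summit District 3,044.1549.
Held at cap: Granite Ward ($1,500.00); residual $4,200.97 reallocated over remaining assessed value 426,772.
Redistributed shares: Riverside Township 427.4777 → $427.48; Summit District 3,773.4923 → $3,773.49.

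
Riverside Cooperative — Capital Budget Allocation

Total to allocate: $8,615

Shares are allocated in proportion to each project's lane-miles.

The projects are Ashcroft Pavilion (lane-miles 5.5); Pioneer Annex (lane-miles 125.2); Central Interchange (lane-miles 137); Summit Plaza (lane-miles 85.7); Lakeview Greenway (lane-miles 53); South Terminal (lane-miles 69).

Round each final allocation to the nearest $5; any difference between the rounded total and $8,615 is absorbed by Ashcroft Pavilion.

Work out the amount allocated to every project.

Ashcroft Pavilion: $95 · Pioneer Annex: $2,270 · Central Interchange: $2,485 · Summit Plaza: $1,555 · Lakeview Greenway: $960 · South Terminal: $1,250

Total lane-miles = 475.4.
Unrounded shares: Ashcroft Pavilion 5.5/475.4 × $8,615 = 99.67; Pioneer Annex 125.2/475.4 × $8,615 = 2,268.82; Central Interchange 137/475.4 × $8,615 = 2,482.66; Summit Plaza 85.7/475.4 × $8,615 = 1,553.02; Lakeview Greenway 53/475.4 × $8,615 = 960.44; South Terminal 69/475.4 × $8,615 = 1,250.39.
At nearest $5: Ashcroft Pavilion $100; Pioneer Annex $2,270; Central Interchange $2,485; Summit Plaza $1,555; Lakeview Greenway $960; South Terminal $1,250. Sum = $8,620.
Difference $8,615 − $8,620 = −$5 applied to Ashcroft Pavilion: Ashcroft Pavilion becomes $95.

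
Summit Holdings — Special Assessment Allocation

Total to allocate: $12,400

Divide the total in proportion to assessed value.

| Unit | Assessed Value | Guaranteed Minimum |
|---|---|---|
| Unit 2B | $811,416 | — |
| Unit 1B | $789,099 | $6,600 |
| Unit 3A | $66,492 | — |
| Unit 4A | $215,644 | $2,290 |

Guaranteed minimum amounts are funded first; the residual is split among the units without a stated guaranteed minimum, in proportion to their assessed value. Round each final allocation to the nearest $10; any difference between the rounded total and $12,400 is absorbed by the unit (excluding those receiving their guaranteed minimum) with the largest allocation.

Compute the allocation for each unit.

Guaranteed amounts: Unit 1B $6,600; Unit 4A $2,290. Remaining pool $3,510.
Remaining pool split over remaining assessed value 877,908: Unit 2B 3,244.16 → $3,240; Unit 3A 265.84 → $270.

Unit 2B: $3,240 | Unit 1B: $6,600 | Unit 3A: $270 | Unit 4A: $2,290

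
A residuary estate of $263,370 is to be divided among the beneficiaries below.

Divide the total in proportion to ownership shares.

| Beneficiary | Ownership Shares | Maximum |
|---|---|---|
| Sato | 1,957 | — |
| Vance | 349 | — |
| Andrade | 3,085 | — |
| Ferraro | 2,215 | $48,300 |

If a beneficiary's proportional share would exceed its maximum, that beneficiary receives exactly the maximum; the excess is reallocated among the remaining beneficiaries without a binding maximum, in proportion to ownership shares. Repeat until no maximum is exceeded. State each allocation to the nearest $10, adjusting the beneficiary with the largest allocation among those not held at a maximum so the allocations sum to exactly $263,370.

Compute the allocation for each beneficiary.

Sato: $78,070 · Vance: $13,920 · Andrade: $123,080 · Ferraro: $48,300

Ownership shares total: 7,606.
Unconstrained shares: Sato 67,764.28; Vance 12,084.69; Andrade 106,823.09; Ferraro 76,697.94.
Cap binds for Ferraro ($48,300); remaining pool $215,070 reallocated over remaining ownership shares 5,391.
Redistributed shares: Sato 78,073.08 → $78,070; Vance 13,923.10 → $13,920; Andrade 123,073.82 → $123,070.
Rounding difference +$10 applied to Andrade → $123,080.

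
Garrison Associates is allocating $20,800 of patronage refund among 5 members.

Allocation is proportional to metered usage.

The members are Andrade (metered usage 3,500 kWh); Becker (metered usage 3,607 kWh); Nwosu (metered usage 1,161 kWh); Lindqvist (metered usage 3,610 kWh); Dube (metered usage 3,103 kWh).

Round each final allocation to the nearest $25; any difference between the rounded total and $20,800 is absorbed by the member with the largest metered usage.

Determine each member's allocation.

Total metered usage = 3,500 + 3,607 + 1,161 + 3,610 + 3,103 = 14,981.
Proportional shares: Andrade 4,859.49; Becker 5,008.05; Nwosu 1,611.96; Lindqvist 5,012.22; Dube 4,308.28.
At nearest $25: Andrade $4,850; Becker $5,000; Nwosu $1,600; Lindqvist $5,000; Dube $4,300. Sum = $20,750.
Difference $20,800 − $20,750 = +$50 applied to largest metered usage (Lindqvist): Lindqvist becomes $5,050.

Andrade: $4,850 | Becker: $5,000 | Nwosu: $1,600 | Lindqvist: $5,050 | Dube: $4,300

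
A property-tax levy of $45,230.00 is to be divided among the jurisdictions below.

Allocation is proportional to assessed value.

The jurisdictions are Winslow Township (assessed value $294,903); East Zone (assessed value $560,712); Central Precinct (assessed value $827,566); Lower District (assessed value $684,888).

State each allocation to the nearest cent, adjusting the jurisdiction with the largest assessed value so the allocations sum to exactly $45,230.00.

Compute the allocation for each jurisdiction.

Winslow Township: $5,632.63 | East Zone: $10,709.57 | Central Precinct: $15,806.47 | Lower District: $13,081.33

Total assessed value = 294,903 + 560,712 + 827,566 + 684,888 = 2,368,069.
Unrounded shares: Winslow Township 5,632.6326; East Zone 10,709.5713; Central Precinct 15,806.4694; Lower District 13,081.3267.
At nearest cent: Winslow Township $5,632.63; East Zone $10,709.57; Central Precinct $15,806.47; Lower District $13,081.33. Sum = $45,230.00.
Rounded total matches; no reconciliation needed.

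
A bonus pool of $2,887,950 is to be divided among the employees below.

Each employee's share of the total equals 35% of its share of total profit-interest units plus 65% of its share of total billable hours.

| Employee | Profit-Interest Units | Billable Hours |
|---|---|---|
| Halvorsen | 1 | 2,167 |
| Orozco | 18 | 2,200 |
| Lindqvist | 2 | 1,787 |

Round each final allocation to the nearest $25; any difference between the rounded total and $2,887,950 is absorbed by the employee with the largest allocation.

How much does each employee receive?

Totals — profit-interest units 21, billable hours 6,154.
Composite weights (35% profit-interest units + 65% billable hours): Halvorsen 0.2456; Orozco 0.5324; Lindqvist 0.2221.
Unrounded shares: Halvorsen 709,137.05; Orozco 1,537,455.60; Lindqvist 641,357.35.
After rounding ($25): Halvorsen $709,125; Orozco $1,537,450; Lindqvist $641,350. Sum = $2,887,925.
Difference $2,887,950 − $2,887,925 = +$25 applied to largest allocation (Orozco): Orozco becomes $1,537,475.

Halvorsen: $709,125 · Orozco: $1,537,475 · Lindqvist: $641,350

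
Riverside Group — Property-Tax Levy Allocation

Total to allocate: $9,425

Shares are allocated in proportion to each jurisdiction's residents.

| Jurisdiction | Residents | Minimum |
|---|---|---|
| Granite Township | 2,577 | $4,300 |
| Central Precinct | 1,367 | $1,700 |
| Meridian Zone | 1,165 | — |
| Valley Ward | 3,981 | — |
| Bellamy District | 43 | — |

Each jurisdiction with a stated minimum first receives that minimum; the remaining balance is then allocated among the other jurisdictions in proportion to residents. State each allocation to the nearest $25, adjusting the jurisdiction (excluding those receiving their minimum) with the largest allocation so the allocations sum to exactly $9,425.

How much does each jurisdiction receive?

Granite Township: $4,300 | Central Precinct: $1,700 | Meridian Zone: $775 | Valley Ward: $2,625 | Bellamy District: $25

Guaranteed amounts: Granite Township $4,300; Central Precinct $1,700. Residual $3,425.
Residual split over remaining residents 5,189: Meridian Zone 768.96 → $775; Valley Ward 2,627.66 → $2,625; Bellamy District 28.38 → $25.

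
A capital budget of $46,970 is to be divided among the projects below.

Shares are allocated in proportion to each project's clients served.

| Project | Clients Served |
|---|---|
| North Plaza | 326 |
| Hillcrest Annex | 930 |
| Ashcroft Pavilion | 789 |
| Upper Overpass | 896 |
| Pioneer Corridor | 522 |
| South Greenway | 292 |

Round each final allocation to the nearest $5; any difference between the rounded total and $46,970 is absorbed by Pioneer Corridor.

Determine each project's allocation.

North Plaza: $4,080 · Hillcrest Annex: $11,635 · Ashcroft Pavilion: $9,870 · Upper Overpass: $11,210 · Pioneer Corridor: $6,520 · South Greenway: $3,655

Sum of clients served: 3,755.
Raw shares: North Plaza 326/3,755 × $46,970 = 4,077.82; Hillcrest Annex 930/3,755 × $46,970 = 11,633.05; Ashcroft Pavilion 789/3,755 × $46,970 = 9,869.33; Upper Overpass 896/3,755 × $46,970 = 11,207.75; Pioneer Corridor 522/3,755 × $46,970 = 6,529.52; South Greenway 292/3,755 × $46,970 = 3,652.53.
Rounded to nearest $5: North Plaza $4,080; Hillcrest Annex $11,635; Ashcroft Pavilion $9,870; Upper Overpass $11,210; Pioneer Corridor $6,530; South Greenway $3,655. Sum = $46,980.
Difference $46,970 − $46,980 = −$10 applied to Pioneer Corridor: Pioneer Corridor becomes $6,520.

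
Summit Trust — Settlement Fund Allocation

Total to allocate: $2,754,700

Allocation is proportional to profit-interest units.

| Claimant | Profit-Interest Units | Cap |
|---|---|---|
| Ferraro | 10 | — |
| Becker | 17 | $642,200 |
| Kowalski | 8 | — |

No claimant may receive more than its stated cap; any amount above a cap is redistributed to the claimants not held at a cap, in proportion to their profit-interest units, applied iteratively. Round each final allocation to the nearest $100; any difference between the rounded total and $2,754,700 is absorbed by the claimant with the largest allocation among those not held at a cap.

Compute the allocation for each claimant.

Ferraro: $1,173,600; Becker: $642,200; Kowalski: $938,900

Profit-interest units total: 35.
Proportional shares (ignoring caps): Ferraro 787,057.14; Becker 1,337,997.14; Kowalski 629,645.71.
Capped: Becker ($642,200); residual $2,112,500 reallocated over remaining profit-interest units 18.
Redistributed shares: Ferraro 1,173,611.11 → $1,173,600; Kowalski 938,888.89 → $938,900.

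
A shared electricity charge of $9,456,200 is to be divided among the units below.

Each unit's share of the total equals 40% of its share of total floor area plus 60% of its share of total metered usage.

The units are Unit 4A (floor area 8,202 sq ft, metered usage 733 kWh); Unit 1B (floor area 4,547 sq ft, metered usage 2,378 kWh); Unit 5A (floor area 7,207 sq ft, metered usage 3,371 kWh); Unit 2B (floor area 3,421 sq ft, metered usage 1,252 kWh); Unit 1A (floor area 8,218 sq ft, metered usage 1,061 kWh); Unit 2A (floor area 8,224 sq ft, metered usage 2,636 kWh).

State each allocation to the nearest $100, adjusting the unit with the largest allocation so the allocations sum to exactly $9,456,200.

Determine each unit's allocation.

Unit 4A: $1,142,900 | Unit 1B: $1,612,200 | Unit 5A: $2,357,800 | Unit 2B: $946,400 | Unit 1A: $1,307,300 | Unit 2A: $2,089,600

Totals — floor area 39,819, metered usage 11,431.
Composite weights (40% floor area + 60% metered usage): Unit 4A 0.1209; Unit 1B 0.1705; Unit 5A 0.2493; Unit 2B 0.1001; Unit 1A 0.1382; Unit 2A 0.2210.
Raw shares: Unit 4A 1,142,943.96; Unit 1B 1,612,236.36; Unit 5A 2,357,785.26; Unit 2B 946,391.05; Unit 1A 1,307,265.00; Unit 2A 2,089,578.37.
After rounding ($100): Unit 4A $1,142,900; Unit 1B $1,612,200; Unit 5A $2,357,800; Unit 2B $946,400; Unit 1A $1,307,300; Unit 2A $2,089,600. Sum = $9,456,200.
Rounded total matches; no reconciliation needed.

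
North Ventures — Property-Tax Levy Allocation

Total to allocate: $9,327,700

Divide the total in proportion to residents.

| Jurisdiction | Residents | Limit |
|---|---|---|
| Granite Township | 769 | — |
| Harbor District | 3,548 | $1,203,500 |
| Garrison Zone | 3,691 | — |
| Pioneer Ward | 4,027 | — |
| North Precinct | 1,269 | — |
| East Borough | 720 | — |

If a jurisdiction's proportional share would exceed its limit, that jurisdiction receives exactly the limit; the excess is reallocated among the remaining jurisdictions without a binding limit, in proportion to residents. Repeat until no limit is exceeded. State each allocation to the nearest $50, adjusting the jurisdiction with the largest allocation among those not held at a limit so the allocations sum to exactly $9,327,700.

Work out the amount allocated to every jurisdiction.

Granite Township: $596,350 · Harbor District: $1,203,500 · Garrison Zone: $2,862,400 · Pioneer Ward: $3,123,000 · North Precinct: $984,100 · East Borough: $558,350

Sum of residents: 14,024.
Unconstrained shares: Granite Township 511,480.41; Harbor District 2,359,860.21; Garrison Zone 2,454,972.95; Pioneer Ward 2,678,454.64; North Precinct 844,042.45; East Borough 478,889.33.
Cap binds for Harbor District ($1,203,500); residual $8,124,200 reallocated over remaining residents 10,476.
Redistributed shares: Granite Township 596,364.05 → $596,350; Garrison Zone 2,862,392.34 → $2,862,400; Pioneer Ward 3,122,962.33 → $3,122,950; North Precinct 984,117.01 → $984,100; East Borough 558,364.26 → $558,350.
Rounding difference +$50 applied to Pioneer Ward → $3,123,000.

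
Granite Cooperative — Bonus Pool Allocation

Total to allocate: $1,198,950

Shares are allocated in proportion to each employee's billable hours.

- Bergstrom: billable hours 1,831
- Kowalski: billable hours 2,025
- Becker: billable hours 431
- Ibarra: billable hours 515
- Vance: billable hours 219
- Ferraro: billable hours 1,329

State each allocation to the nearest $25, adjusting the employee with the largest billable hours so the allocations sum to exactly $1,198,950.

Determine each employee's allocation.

Combined billable hours = 6,350.
Unrounded shares: Bergstrom 1,831/6,350 × $1,198,950 = 345,712.98; Kowalski 2,025/6,350 × $1,198,950 = 382,342.32; Becker 431/6,350 × $1,198,950 = 81,377.55; Ibarra 515/6,350 × $1,198,950 = 97,237.68; Vance 219/6,350 × $1,198,950 = 41,349.61; Ferraro 1,329/6,350 × $1,198,950 = 250,929.85.
Rounded to nearest $25: Bergstrom $345,725; Kowalski $382,350; Becker $81,375; Ibarra $97,250; Vance $41,350; Ferraro $250,925. Sum = $1,198,975.
Difference $1,198,950 − $1,198,975 = −$25 applied to largest billable hours (Kowalski): Kowalski becomes $382,325.

Bergstrom: $345,725; Kowalski: $382,325; Becker: $81,375; Ibarra: $97,250; Vance: $41,350; Ferraro: $250,925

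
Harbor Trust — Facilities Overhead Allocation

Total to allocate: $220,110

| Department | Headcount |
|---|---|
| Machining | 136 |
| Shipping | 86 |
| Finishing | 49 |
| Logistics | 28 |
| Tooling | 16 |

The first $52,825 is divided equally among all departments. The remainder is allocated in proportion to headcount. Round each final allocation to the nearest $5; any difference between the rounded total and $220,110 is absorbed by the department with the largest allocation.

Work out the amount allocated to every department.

$52,825 shared equally gives $10,565 per department.
Remainder $167,285 by headcount (total 315): Machining 72,224.63 → $72,225; Shipping 45,671.46 → $45,670; Finishing 26,022.11 → $26,020; Logistics 14,869.78 → $14,870; Tooling 8,497.02 → $8,495.
Rounding difference +$5 on remainder applied to Machining.
Totals: Machining $10,565 + $72,230 = $82,795; Shipping $10,565 + $45,670 = $56,235; Finishing $10,565 + $26,020 = $36,585; Logistics $10,565 + $14,870 = $25,435; Tooling $10,565 + $8,495 = $19,060.

Machining: $82,795; Shipping: $56,235; Finishing: $36,585; Logistics: $25,435; Tooling: $19,060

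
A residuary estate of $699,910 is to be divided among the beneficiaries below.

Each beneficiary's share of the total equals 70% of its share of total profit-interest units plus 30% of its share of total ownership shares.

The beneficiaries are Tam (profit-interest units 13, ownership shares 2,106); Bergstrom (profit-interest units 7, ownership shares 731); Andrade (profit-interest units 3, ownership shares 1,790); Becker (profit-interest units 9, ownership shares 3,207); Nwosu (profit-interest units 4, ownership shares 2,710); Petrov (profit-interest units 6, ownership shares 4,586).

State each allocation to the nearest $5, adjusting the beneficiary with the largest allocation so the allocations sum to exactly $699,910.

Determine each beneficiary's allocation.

Profit-interest units total 42; ownership shares total 15,130.
Blended shares (70% profit-interest units + 30% ownership shares): Tam 0.2584; Bergstrom 0.1312; Andrade 0.0855; Becker 0.2136; Nwosu 0.1204; Petrov 0.1909.
Pro-rata amounts: Tam 180,874.08; Bergstrom 91,800.93; Andrade 59,836.99; Becker 149,493.00; Nwosu 84,269.84; Petrov 133,635.16.
After rounding ($5): Tam $180,875; Bergstrom $91,800; Andrade $59,835; Becker $149,495; Nwosu $84,270; Petrov $133,635. Sum = $699,910.
Rounded total matches; no reconciliation needed.

Tam: $180,875; Bergstrom: $91,800; Andrade: $59,835; Becker: $149,495; Nwosu: $84,270; Petrov: $133,635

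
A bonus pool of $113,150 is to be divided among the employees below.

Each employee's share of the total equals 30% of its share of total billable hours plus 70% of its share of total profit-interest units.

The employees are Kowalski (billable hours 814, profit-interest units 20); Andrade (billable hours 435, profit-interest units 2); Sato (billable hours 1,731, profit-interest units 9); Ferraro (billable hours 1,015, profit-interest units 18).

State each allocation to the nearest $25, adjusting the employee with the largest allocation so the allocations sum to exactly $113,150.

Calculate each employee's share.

Billable hours total 3,995; profit-interest units total 49.
Blended shares (30% billable hours + 70% profit-interest units): Kowalski 0.3468; Andrade 0.0612; Sato 0.2586; Ferraro 0.3334.
Proportional shares: Kowalski 39,245.02; Andrade 6,929.00; Sato 29,255.94; Ferraro 37,720.04.
At nearest $25: Kowalski $39,250; Andrade $6,925; Sato $29,250; Ferraro $37,725. Sum = $113,150.
No rounding difference to absorb.

Kowalski: $39,250 · Andrade: $6,925 · Sato: $29,250 · Ferraro: $37,725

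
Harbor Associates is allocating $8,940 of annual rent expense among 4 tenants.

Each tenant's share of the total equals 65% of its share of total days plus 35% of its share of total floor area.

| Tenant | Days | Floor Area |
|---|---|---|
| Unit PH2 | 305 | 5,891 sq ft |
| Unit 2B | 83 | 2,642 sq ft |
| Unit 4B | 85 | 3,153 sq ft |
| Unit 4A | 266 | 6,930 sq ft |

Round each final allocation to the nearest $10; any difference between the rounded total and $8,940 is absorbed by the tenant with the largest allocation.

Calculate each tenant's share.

Unit PH2: $3,380 · Unit 2B: $1,100 · Unit 4B: $1,200 · Unit 4A: $3,260

Days total 739; floor area total 18,616.
Combined weights (65% days + 35% floor area): Unit PH2 0.3790; Unit 2B 0.1227; Unit 4B 0.1340; Unit 4A 0.3643.
Unrounded shares: Unit PH2 3,388.48; Unit 2B 1,096.73; Unit 4B 1,198.34; Unit 4A 3,256.45.
At nearest $10: Unit PH2 $3,390; Unit 2B $1,100; Unit 4B $1,200; Unit 4A $3,260. Sum = $8,950.
Difference $8,940 − $8,950 = −$10 applied to largest allocation (Unit PH2): Unit PH2 becomes $3,380.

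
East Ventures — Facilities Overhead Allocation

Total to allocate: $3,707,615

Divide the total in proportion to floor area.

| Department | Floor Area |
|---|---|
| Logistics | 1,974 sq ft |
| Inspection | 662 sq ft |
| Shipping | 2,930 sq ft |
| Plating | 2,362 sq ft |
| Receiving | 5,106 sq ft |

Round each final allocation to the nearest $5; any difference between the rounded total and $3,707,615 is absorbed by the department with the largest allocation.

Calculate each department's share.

Logistics: $561,520 | Inspection: $188,310 | Shipping: $833,460 | Plating: $671,890 | Receiving: $1,452,435

Sum of floor area: 13,034.
Unrounded shares: Logistics 1,974/13,034 × $3,707,615 = 561,518.49; Inspection 662/13,034 × $3,707,615 = 188,310.66; Shipping 2,930/13,034 × $3,707,615 = 833,459.56; Plating 2,362/13,034 × $3,707,615 = 671,887.88; Receiving 5,106/13,034 × $3,707,615 = 1,452,438.41.
After rounding ($5): Logistics $561,520; Inspection $188,310; Shipping $833,460; Plating $671,890; Receiving $1,452,440. Sum = $3,707,620.
Difference $3,707,615 − $3,707,620 = −$5 applied to largest allocation (Receiving): Receiving becomes $1,452,435.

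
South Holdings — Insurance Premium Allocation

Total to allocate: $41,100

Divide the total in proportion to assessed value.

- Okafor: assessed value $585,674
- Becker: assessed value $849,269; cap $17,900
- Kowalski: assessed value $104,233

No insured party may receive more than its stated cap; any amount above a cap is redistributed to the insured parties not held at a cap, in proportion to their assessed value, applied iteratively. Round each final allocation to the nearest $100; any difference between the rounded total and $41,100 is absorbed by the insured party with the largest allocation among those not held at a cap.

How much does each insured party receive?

Okafor: $19,700 | Becker: $17,900 | Kowalski: $3,500

Combined assessed value = 1,539,176.
Unconstrained shares: Okafor 15,639.02; Becker 22,677.69; Kowalski 2,783.29.
Cap binds for Becker ($17,900); residual $23,200 reallocated over remaining assessed value 689,907.
Remaining shares: Okafor 19,694.88 → $19,700; Kowalski 3,505.12 → $3,500.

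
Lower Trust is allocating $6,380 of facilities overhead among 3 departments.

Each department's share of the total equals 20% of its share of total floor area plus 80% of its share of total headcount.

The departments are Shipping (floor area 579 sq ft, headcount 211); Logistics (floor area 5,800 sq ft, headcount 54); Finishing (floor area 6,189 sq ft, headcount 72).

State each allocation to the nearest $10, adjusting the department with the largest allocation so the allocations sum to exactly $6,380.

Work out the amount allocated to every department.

Totals — floor area 12,568, headcount 337.
Combined weights (20% floor area + 80% headcount): Shipping 0.5101; Logistics 0.2205; Finishing 0.2694.
Raw shares: Shipping 3,254.46; Logistics 1,406.71; Finishing 1,718.82.
After rounding ($10): Shipping $3,250; Logistics $1,410; Finishing $1,720. Sum = $6,380.
Rounded total matches; no reconciliation needed.

Shipping: $3,250 | Logistics: $1,410 | Finishing: $1,720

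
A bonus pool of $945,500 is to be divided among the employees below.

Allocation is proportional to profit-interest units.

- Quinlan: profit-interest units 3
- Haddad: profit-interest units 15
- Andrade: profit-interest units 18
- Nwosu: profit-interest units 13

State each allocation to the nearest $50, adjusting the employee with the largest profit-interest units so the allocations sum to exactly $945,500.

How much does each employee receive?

Combined profit-interest units = 49.
Pro-rata amounts: Quinlan 3/49 × $945,500 = 57,887.76; Haddad 15/49 × $945,500 = 289,438.78; Andrade 18/49 × $945,500 = 347,326.53; Nwosu 13/49 × $945,500 = 250,846.94.
At nearest $50: Quinlan $57,900; Haddad $289,450; Andrade $347,350; Nwosu $250,850. Sum = $945,550.
Difference $945,500 − $945,550 = −$50 applied to largest profit-interest units (Andrade): Andrade becomes $347,300.

Quinlan: $57,900 · Haddad: $289,450 · Andrade: $347,300 · Nwosu: $250,850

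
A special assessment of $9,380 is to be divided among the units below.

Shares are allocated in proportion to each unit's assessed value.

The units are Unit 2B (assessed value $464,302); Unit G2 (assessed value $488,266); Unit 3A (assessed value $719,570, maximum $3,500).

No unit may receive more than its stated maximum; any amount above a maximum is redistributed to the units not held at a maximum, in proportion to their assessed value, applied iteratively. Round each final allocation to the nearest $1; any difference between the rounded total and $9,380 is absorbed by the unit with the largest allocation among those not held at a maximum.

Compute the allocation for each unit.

Total assessed value = 1,672,138.
Unconstrained shares: Unit 2B 2,604.54; Unit G2 2,738.97; Unit 3A 4,036.49.
Capped: Unit 3A ($3,500); balance $5,880 reallocated over remaining assessed value 952,568.
Remaining shares: Unit 2B 2,866.04 → $2,866; Unit G2 3,013.96 → $3,014.

Unit 2B: $2,866 | Unit G2: $3,014 | Unit 3A: $3,500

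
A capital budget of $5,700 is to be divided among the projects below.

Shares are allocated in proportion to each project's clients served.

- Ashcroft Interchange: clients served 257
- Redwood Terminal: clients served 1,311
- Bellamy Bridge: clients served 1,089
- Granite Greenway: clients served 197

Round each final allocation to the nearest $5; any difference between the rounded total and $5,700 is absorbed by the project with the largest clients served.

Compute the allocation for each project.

Sum of clients served: 257 + 1,311 + 1,089 + 197 = 2,854.
Proportional shares: Ashcroft Interchange 513.28; Redwood Terminal 2,618.33; Bellamy Bridge 2,174.95; Granite Greenway 393.45.
Rounded to nearest $5: Ashcroft Interchange $515; Redwood Terminal $2,620; Bellamy Bridge $2,175; Granite Greenway $395. Sum = $5,705.
Difference $5,700 − $5,705 = −$5 applied to largest clients served (Redwood Terminal): Redwood Terminal becomes $2,615.

Ashcroft Interchange: $515; Redwood Terminal: $2,615; Bellamy Bridge: $2,175; Granite Greenway: $395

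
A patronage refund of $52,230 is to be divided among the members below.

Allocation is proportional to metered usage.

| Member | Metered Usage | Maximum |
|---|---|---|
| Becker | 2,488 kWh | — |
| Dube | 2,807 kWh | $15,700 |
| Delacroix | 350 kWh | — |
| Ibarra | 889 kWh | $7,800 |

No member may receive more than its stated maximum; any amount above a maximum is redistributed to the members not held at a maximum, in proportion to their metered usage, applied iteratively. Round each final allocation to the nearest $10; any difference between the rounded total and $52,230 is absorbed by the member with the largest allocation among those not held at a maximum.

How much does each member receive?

Becker: $25,190; Dube: $15,700; Delacroix: $3,540; Ibarra: $7,800

Sum of metered usage: 6,534.
Unconstrained shares: Becker 19,888.01; Dube 22,437.96; Delacroix 2,797.75; Ibarra 7,106.29.
Held at cap: Dube ($15,700); remaining pool $36,530 reallocated over remaining metered usage 3,727.
Held at cap: Ibarra ($7,800); remaining pool $28,730 reallocated over remaining metered usage 2,838.
Remaining shares: Becker 25,186.84 → $25,190; Delacroix 3,543.16 → $3,540.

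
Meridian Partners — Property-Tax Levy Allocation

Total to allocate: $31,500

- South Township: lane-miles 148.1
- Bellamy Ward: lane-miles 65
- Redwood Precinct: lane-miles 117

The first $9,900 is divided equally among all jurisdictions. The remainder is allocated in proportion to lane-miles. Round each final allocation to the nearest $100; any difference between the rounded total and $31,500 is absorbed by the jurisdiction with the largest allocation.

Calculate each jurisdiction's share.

South Township: $12,900 · Bellamy Ward: $7,600 · Redwood Precinct: $11,000

$9,900 shared equally gives $3,300 per jurisdiction.
Remainder $21,600 by lane-miles (total 330.1): South Township 9,690.88 → $9,700; Bellamy Ward 4,253.26 → $4,300; Redwood Precinct 7,655.86 → $7,700.
Rounding difference −$100 on remainder applied to South Township.
Totals: South Township $3,300 + $9,600 = $12,900; Bellamy Ward $3,300 + $4,300 = $7,600; Redwood Precinct $3,300 + $7,700 = $11,000.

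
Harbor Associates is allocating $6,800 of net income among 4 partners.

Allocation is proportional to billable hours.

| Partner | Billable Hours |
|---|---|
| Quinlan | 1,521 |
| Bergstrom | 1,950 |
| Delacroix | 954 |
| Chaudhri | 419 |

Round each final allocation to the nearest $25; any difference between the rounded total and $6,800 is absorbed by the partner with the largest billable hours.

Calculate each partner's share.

Quinlan: $2,125 | Bergstrom: $2,725 | Delacroix: $1,350 | Chaudhri: $600

Total billable hours = 1,521 + 1,950 + 954 + 419 = 4,844.
Unrounded shares: Quinlan 2,135.18; Bergstrom 2,737.41; Delacroix 1,339.22; Chaudhri 588.19.
At nearest $25: Quinlan $2,125; Bergstrom $2,725; Delacroix $1,350; Chaudhri $600. Sum = $6,800.
Rounded total matches; no reconciliation needed.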